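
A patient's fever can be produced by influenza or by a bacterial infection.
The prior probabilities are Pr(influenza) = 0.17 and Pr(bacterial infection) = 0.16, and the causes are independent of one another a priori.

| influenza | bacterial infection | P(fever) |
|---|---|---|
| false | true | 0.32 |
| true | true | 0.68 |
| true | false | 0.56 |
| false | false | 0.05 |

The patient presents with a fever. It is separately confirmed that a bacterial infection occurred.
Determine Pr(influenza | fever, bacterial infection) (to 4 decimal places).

Pr(influenza | fever, bacterial infection) ≈ 0.3033

By total probability over both values of influenza:
  P(fever | bacterial infection) = 0.32·0.83 + 0.68·0.17
        = 0.265600 + 0.115600 = 0.381200
Keeping only the influenza-present terms gives 0.115600, so
  P(influenza | fever, bacterial infection) = 0.115600 / 0.381200 ≈ 0.3033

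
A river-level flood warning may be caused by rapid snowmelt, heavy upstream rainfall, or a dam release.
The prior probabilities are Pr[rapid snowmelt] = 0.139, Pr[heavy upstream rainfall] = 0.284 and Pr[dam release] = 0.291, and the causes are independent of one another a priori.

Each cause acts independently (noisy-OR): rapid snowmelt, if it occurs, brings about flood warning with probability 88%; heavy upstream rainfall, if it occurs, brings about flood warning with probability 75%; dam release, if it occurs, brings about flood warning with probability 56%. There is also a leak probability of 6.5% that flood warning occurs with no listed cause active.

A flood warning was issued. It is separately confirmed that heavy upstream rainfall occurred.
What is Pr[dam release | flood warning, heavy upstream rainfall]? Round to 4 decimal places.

Under noisy-OR, P(flood warning | causes) = 1 − (1−0.065)·∏(1−qᵢ) over the active causes.
P(flood warning | heavy upstream rainfall) = 0.76625·0.861·0.709 + 0.89715·0.861·0.291 + 0.97195·0.139·0.709 + 0.987658·0.139·0.291 = 0.467757 + 0.224782 + 0.095787 + 0.039950 = 0.828276
Of this, 0.264732 comes from 0.224782 + 0.039950 (the dam release=true cases).
So P(dam release | flood warning, heavy upstream rainfall) = 0.264732/0.828276 ≈ 0.3196.

Pr[dam release | flood warning, heavy upstream rainfall] ≈ 0.3196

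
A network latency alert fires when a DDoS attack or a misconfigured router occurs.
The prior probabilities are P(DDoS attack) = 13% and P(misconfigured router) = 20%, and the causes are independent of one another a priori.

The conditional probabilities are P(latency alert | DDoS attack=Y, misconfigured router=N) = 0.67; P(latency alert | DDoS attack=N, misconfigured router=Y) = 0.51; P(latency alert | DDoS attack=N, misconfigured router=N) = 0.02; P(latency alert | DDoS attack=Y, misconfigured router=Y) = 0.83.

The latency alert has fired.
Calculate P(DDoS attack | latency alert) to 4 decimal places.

P(DDoS attack | latency alert) ≈ 0.4706

For the numerator, keep only DDoS attack=true terms: 0.069680 + 0.021580 = 0.091260
Denominator P(latency alert): 0.02×0.87×0.8 + 0.51×0.87×0.2 + 0.67×0.13×0.8 + 0.83×0.13×0.2 = 0.193920
P(DDoS attack | latency alert) = 0.091260/0.193920 ≈ 0.4706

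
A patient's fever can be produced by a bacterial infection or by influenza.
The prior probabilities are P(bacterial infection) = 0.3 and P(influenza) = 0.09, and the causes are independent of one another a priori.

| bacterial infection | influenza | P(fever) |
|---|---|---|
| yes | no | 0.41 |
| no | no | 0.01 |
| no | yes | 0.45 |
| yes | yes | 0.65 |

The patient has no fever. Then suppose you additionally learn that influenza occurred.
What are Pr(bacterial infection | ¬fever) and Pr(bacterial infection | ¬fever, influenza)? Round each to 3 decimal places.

Sum P(¬fever|·) weighted by the priors over the 4 (bacterial infection, influenza) configurations:
  P(¬fever) = 0.99*0.7*0.91 + 0.55*0.7*0.09 + 0.59*0.3*0.91 + 0.35*0.3*0.09
        = 0.630630 + 0.034650 + 0.161070 + 0.009450 = 0.835800
The terms with bacterial infection present sum to 0.170520, so
  P(bacterial infection | ¬fever) = 0.170520 / 0.835800 ≈ 0.204

Now condition on the additional information:
P(¬fever | influenza) = 0.55×0.7 + 0.35×0.3 = 0.385000 + 0.105000 = 0.490000
Of this, 0.105000 comes from 0.35×0.3 (the bacterial infection=true cases).
So P(bacterial infection | ¬fever, influenza) = 0.105000/0.490000 ≈ 0.214.

Pr(bacterial infection | ¬fever) ≈ 0.204; Pr(bacterial infection | ¬fever, influenza) ≈ 0.214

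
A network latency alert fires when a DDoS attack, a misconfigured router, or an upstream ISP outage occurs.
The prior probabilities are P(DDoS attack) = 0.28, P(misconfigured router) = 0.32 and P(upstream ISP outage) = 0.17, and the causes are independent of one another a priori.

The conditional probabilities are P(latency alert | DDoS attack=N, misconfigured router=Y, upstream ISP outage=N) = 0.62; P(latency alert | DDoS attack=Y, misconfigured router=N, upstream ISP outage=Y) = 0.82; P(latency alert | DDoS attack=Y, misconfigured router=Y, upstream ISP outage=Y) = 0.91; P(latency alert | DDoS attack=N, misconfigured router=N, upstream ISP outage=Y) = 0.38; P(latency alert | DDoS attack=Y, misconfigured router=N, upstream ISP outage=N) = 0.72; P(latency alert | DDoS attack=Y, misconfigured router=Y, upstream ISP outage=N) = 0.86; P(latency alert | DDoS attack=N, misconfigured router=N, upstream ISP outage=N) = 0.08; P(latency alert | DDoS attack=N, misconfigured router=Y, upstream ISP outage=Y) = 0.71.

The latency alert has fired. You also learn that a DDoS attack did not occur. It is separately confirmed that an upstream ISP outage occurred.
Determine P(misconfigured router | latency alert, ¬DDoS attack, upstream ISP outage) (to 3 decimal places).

P(misconfigured router | latency alert, ¬DDoS attack, upstream ISP outage) ≈ 0.468

Sum P(latency alert|·) weighted by the priors over both values of misconfigured router:
  P(latency alert | ¬DDoS attack, upstream ISP outage) = 0.38·0.68 + 0.71·0.32
        = 0.258400 + 0.227200 = 0.485600
Keeping only the misconfigured router-present terms gives 0.227200, so
  P(misconfigured router | latency alert, ¬DDoS attack, upstream ISP outage) = 0.227200 / 0.485600 ≈ 0.468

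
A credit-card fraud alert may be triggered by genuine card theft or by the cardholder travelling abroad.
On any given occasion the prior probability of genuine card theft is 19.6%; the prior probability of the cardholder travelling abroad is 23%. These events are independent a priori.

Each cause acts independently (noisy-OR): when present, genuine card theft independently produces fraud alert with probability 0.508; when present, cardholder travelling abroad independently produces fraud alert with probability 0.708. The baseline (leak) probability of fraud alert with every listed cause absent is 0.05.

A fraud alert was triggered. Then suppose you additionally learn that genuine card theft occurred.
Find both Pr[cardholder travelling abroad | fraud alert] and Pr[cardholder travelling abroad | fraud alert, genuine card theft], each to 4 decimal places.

Pr[cardholder travelling abroad | fraud alert] ≈ 0.6078; Pr[cardholder travelling abroad | fraud alert, genuine card theft] ≈ 0.3263

Under noisy-OR, P(fraud alert | causes) = 1 − (1−0.05)·∏(1−qᵢ) over the active causes.
Numerator (weight on configurations with cardholder travelling abroad): 0.133623 + 0.038927 = 0.172550
The normalizing constant is 0.05·0.804·0.77 + 0.7226·0.804·0.23 + 0.5326·0.196·0.77 + 0.863519·0.196·0.23 = 0.283884
Posterior = 0.172550 / 0.283884 ≈ 0.6078

Now condition on the additional information:
P(fraud alert | genuine card theft) = 0.5326×0.77 + 0.863519×0.23 = 0.410102 + 0.198609 = 0.608711
Restricting to configurations with cardholder travelling abroad present: 0.863519×0.23 = 0.198609.
So P(cardholder travelling abroad | fraud alert, genuine card theft) = 0.198609/0.608711 ≈ 0.3263.
This is intercausal reasoning (explaining away): once genuine card theft accounts for the fraud alert, cardholder travelling abroad becomes less likely.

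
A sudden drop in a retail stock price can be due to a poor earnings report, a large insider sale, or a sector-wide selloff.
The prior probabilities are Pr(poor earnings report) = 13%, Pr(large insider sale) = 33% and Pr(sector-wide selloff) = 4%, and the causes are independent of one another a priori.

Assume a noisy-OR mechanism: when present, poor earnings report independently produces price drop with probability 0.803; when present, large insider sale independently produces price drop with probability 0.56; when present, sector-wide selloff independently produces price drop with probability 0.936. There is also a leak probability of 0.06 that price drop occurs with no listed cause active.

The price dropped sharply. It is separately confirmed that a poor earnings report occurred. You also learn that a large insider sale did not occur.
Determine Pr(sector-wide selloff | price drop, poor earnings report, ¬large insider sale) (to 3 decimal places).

Under noisy-OR, P(price drop | causes) = 1 − (1−0.06)·∏(1−qᵢ) over the active causes.
Sum P(price drop|·) weighted by the priors over both values of sector-wide selloff:
  P(price drop | poor earnings report, ¬large insider sale) = 0.81482·0.96 + 0.988148·0.04
        = 0.782227 + 0.039526 = 0.821753
The terms with sector-wide selloff present sum to 0.039526, so
  P(sector-wide selloff | price drop, poor earnings report, ¬large insider sale) = 0.039526 / 0.821753 ≈ 0.048

Pr(sector-wide selloff | price drop, poor earnings report, ¬large insider sale) ≈ 0.048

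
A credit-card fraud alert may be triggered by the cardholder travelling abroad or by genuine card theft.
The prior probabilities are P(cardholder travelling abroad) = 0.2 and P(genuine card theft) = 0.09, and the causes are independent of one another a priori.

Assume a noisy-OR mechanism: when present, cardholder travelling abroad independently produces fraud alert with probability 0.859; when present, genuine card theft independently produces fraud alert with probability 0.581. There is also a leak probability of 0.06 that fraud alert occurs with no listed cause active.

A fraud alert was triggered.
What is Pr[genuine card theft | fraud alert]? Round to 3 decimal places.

Pr[genuine card theft | fraud alert] ≈ 0.231

Under noisy-OR, P(fraud alert | causes) = 1 − (1−0.06)·∏(1−qᵢ) over the active causes.
P(fraud alert) = 0.06×0.8×0.91 + 0.60614×0.8×0.09 + 0.86746×0.2×0.91 + 0.944466×0.2×0.09 = 0.043680 + 0.043642 + 0.157878 + 0.017000 = 0.262200
Restricting to configurations with genuine card theft present: 0.043642 + 0.017000 = 0.060642.
P(genuine card theft | fraud alert) = 0.060642 / 0.262200 ≈ 0.231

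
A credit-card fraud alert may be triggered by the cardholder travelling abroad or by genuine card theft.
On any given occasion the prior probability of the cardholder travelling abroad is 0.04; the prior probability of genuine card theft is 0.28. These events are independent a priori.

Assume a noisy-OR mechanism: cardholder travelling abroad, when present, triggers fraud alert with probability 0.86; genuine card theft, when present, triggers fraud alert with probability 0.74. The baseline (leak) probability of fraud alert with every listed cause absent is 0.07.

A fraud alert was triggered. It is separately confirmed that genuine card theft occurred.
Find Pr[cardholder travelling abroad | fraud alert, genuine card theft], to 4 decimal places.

Under noisy-OR, P(fraud alert | causes) = 1 − (1−0.07)·∏(1−qᵢ) over the active causes.
Numerator (weight on configurations with cardholder travelling abroad): 0.966148×0.04 = 0.038646
Normalizer over all consistent configurations: 0.7582×0.96 + 0.966148×0.04 = 0.766518
Posterior = 0.038646 / 0.766518 ≈ 0.0504

Pr[cardholder travelling abroad | fraud alert, genuine card theft] ≈ 0.0504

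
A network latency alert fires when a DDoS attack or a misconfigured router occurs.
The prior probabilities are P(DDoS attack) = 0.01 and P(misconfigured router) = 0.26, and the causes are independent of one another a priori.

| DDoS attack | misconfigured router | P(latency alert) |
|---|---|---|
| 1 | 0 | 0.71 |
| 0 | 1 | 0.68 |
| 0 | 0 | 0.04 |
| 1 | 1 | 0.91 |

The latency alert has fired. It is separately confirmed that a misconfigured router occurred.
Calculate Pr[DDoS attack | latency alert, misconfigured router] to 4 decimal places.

Pr[DDoS attack | latency alert, misconfigured router] ≈ 0.0133

Enumerate both values of DDoS attack and weight by the priors:
  P(latency alert | misconfigured router) = 0.68*0.99 + 0.91*0.01
        = 0.673200 + 0.009100 = 0.682300
Configurations with DDoS attack contribute 0.009100, so
  P(DDoS attack | latency alert, misconfigured router) = 0.009100 / 0.682300 ≈ 0.0133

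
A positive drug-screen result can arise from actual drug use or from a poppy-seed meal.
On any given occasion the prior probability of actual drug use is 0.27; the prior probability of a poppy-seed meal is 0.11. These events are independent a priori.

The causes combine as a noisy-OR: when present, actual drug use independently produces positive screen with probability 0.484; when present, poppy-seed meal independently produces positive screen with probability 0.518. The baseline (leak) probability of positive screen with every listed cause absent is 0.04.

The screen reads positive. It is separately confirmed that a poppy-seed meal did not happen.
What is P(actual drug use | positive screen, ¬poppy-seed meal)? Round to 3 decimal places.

P(actual drug use | positive screen, ¬poppy-seed meal) ≈ 0.824

Under noisy-OR, P(positive screen | causes) = 1 − (1−0.04)·∏(1−qᵢ) over the active causes.
Sum P(positive screen|·) weighted by the priors over both values of actual drug use:
  P(positive screen | ¬poppy-seed meal) = 0.04·0.73 + 0.50464·0.27
        = 0.029200 + 0.136253 = 0.165453
Keeping only the actual drug use-present terms gives 0.136253, so
  P(actual drug use | positive screen, ¬poppy-seed meal) = 0.136253 / 0.165453 ≈ 0.824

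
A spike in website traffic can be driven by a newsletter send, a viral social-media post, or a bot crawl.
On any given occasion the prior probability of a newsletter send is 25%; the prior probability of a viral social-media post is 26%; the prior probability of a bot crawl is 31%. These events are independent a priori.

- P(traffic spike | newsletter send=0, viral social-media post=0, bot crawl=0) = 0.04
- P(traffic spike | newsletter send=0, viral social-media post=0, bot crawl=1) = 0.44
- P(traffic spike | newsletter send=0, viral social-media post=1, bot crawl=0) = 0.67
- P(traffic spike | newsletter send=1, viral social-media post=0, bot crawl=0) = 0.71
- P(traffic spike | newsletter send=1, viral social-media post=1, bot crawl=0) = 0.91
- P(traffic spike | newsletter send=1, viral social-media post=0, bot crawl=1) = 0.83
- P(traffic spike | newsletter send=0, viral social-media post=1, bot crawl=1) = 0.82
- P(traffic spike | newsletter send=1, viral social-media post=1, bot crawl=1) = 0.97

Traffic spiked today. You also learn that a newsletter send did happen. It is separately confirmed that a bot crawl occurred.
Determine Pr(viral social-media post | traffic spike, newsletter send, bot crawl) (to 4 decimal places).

P(traffic spike | newsletter send, bot crawl) = 0.83·0.74 + 0.97·0.26 = 0.614200 + 0.252200 = 0.866400
Restricting to configurations with viral social-media post present: 0.97·0.26 = 0.252200.
So P(viral social-media post | traffic spike, newsletter send, bot crawl) = 0.252200/0.866400 ≈ 0.2911.

Pr(viral social-media post | traffic spike, newsletter send, bot crawl) ≈ 0.2911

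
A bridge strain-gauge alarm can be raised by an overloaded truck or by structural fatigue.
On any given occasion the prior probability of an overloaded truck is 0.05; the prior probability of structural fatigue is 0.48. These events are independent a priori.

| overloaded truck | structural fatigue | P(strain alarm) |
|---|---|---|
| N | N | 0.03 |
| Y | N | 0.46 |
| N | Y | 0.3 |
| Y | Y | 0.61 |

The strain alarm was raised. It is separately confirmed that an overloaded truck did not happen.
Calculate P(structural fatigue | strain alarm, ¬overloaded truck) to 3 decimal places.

P(structural fatigue | strain alarm, ¬overloaded truck) ≈ 0.902

P(strain alarm | ¬overloaded truck) = 0.03·0.52 + 0.3·0.48 = 0.015600 + 0.144000 = 0.159600
The structural fatigue-present share is 0.3·0.48 = 0.144000.
Hence the posterior is 0.144000/0.159600 ≈ 0.902.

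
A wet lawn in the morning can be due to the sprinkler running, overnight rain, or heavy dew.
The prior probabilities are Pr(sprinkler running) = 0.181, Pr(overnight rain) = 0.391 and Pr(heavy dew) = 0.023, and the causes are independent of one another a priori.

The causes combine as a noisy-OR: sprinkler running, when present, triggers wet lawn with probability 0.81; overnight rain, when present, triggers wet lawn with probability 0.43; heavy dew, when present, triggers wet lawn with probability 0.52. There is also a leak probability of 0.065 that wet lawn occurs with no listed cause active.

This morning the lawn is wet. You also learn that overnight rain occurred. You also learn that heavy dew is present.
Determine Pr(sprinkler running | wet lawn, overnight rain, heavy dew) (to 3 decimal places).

Under noisy-OR, P(wet lawn | causes) = 1 − (1−0.065)·∏(1−qᵢ) over the active causes.
Numerator (weight on configurations with sprinkler running): 0.951395·0.181 = 0.172202
The normalizing constant is 0.744184·0.819 + 0.951395·0.181 = 0.781689
Posterior = 0.172202 / 0.781689 ≈ 0.220

Pr(sprinkler running | wet lawn, overnight rain, heavy dew) ≈ 0.220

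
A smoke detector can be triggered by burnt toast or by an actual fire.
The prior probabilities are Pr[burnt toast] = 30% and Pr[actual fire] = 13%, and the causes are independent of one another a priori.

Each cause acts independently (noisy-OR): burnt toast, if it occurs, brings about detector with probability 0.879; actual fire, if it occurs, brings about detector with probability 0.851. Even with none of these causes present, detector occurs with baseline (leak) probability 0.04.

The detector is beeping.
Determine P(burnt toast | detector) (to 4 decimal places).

P(burnt toast | detector) ≈ 0.7244

Under noisy-OR, P(detector | causes) = 1 − (1−0.04)·∏(1−qᵢ) over the active causes.
For the numerator, keep only burnt toast=true terms: 0.230682 + 0.038325 = 0.269007
Normalizer over all consistent configurations: 0.04·0.7·0.87 + 0.85696·0.7·0.13 + 0.88384·0.3·0.87 + 0.982692·0.3·0.13 = 0.371350
P(burnt toast | detector) = 0.269007/0.371350 ≈ 0.7244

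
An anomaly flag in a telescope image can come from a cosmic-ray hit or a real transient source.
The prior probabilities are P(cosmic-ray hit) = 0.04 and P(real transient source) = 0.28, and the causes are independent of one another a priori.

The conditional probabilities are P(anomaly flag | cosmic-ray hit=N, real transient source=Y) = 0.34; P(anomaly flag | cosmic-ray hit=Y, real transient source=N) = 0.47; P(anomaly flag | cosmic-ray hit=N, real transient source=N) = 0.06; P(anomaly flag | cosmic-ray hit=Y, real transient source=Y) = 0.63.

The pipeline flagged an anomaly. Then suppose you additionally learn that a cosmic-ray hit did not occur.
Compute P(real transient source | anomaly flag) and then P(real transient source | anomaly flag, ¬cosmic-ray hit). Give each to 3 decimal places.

P(real transient source | anomaly flag) ≈ 0.642; P(real transient source | anomaly flag, ¬cosmic-ray hit) ≈ 0.688

Numerator (weight on configurations with real transient source): 0.091392 + 0.007056 = 0.098448
Normalizer over all consistent configurations: 0.06·0.96·0.72 + 0.34·0.96·0.28 + 0.47·0.04·0.72 + 0.63·0.04·0.28 = 0.153456
Posterior = 0.098448 / 0.153456 ≈ 0.642

Now condition on the additional information:
Numerator (weight on configurations with real transient source): 0.34×0.28 = 0.095200
The normalizing constant is 0.06×0.72 + 0.34×0.28 = 0.138400
P(real transient source | anomaly flag, ¬cosmic-ray hit) = 0.095200/0.138400 ≈ 0.688
With cosmic-ray hit excluded, real transient source must carry more of the explanatory weight for the anomaly flag.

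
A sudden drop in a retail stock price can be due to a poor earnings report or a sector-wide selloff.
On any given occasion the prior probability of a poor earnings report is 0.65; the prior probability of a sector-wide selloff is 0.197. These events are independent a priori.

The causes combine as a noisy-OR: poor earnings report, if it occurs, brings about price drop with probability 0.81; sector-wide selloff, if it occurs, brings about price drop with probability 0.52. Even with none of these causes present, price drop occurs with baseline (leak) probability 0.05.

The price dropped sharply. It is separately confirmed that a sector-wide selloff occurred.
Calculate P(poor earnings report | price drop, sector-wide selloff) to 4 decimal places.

P(poor earnings report | price drop, sector-wide selloff) ≈ 0.7572

Under noisy-OR, P(price drop | causes) = 1 − (1−0.05)·∏(1−qᵢ) over the active causes.
Numerator (weight on configurations with poor earnings report): 0.91336×0.65 = 0.593684
Denominator P(price drop | sector-wide selloff): 0.544×0.35 + 0.91336×0.65 = 0.784084
Posterior = 0.593684 / 0.784084 ≈ 0.7572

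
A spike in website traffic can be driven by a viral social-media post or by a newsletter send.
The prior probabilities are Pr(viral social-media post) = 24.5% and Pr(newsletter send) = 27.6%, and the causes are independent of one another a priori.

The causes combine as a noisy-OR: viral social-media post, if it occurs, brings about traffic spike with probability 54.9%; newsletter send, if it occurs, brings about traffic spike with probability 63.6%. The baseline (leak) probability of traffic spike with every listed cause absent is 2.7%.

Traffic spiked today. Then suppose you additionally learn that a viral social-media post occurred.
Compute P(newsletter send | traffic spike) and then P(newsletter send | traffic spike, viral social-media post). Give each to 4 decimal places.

Under noisy-OR, P(traffic spike | causes) = 1 − (1−0.027)·∏(1−qᵢ) over the active causes.
P(traffic spike) = 0.027·0.755·0.724 + 0.645828·0.755·0.276 + 0.561177·0.245·0.724 + 0.840268·0.245·0.276 = 0.014759 + 0.134578 + 0.099542 + 0.056819 = 0.305698
Restricting to configurations with newsletter send present: 0.134578 + 0.056819 = 0.191397.
Hence the posterior is 0.191397/0.305698 ≈ 0.6261.

With the extra evidence:
Numerator (weight on configurations with newsletter send): 0.840268·0.276 = 0.231914
The normalizing constant is 0.561177·0.724 + 0.840268·0.276 = 0.638206
P(newsletter send | traffic spike, viral social-media post) = 0.231914/0.638206 ≈ 0.3634
Conditioning on viral social-media post lowers the posterior on newsletter send: the classic explaining-away effect in a common-effect structure.

P(newsletter send | traffic spike) ≈ 0.6261; P(newsletter send | traffic spike, viral social-media post) ≈ 0.3634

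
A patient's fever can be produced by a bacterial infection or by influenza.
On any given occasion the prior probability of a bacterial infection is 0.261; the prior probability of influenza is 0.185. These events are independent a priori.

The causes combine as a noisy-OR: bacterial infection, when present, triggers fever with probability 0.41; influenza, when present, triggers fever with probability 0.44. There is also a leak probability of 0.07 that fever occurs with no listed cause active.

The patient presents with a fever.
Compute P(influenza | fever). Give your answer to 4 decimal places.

Under noisy-OR, P(fever | causes) = 1 − (1−0.07)·∏(1−qᵢ) over the active causes.
P(fever) = 0.07*0.739*0.815 + 0.4792*0.739*0.185 + 0.4513*0.261*0.815 + 0.692728*0.261*0.185 = 0.042160 + 0.065514 + 0.095998 + 0.033448 = 0.237120
Of this, 0.098962 comes from 0.065514 + 0.033448 (the influenza=true cases).
So P(influenza | fever) = 0.098962/0.237120 ≈ 0.4173.

P(influenza | fever) ≈ 0.4173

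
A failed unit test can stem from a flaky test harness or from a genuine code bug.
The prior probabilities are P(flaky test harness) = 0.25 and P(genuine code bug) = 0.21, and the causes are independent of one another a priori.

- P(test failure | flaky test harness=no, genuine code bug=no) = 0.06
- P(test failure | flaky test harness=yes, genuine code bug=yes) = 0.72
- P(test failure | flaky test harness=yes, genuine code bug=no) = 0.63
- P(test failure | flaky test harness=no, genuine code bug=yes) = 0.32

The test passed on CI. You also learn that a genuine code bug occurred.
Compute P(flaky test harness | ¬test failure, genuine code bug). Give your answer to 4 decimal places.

P(flaky test harness | ¬test failure, genuine code bug) ≈ 0.1207

Weight on flaky test harness=true, given the evidence: 0.28*0.25 = 0.070000
The normalizing constant is 0.68*0.75 + 0.28*0.25 = 0.580000
Posterior = 0.070000 / 0.580000 ≈ 0.1207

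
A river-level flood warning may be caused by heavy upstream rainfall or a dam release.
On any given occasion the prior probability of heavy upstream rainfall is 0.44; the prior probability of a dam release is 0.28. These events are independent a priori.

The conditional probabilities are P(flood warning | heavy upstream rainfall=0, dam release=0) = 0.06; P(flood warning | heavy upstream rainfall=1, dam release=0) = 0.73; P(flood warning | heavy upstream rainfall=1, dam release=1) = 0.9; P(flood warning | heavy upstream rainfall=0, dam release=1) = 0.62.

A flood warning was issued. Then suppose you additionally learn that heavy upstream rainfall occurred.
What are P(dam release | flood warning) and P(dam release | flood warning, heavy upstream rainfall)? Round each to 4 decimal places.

P(dam release | flood warning) ≈ 0.4489; P(dam release | flood warning, heavy upstream rainfall) ≈ 0.3241

Sum P(flood warning|·) weighted by the priors over the 4 (heavy upstream rainfall, dam release) configurations:
  P(flood warning) = 0.06*0.56*0.72 + 0.62*0.56*0.28 + 0.73*0.44*0.72 + 0.9*0.44*0.28
        = 0.024192 + 0.097216 + 0.231264 + 0.110880 = 0.463552
Configurations with dam release contribute 0.208096, so
  P(dam release | flood warning) = 0.208096 / 0.463552 ≈ 0.4489

Now also conditioning on heavy upstream rainfall=true:
Enumerate both values of dam release and weight by the priors:
  P(flood warning | heavy upstream rainfall) = 0.73×0.72 + 0.9×0.28
        = 0.525600 + 0.252000 = 0.777600
Keeping only the dam release-present terms gives 0.252000, so
  P(dam release | flood warning, heavy upstream rainfall) = 0.252000 / 0.777600 ≈ 0.3241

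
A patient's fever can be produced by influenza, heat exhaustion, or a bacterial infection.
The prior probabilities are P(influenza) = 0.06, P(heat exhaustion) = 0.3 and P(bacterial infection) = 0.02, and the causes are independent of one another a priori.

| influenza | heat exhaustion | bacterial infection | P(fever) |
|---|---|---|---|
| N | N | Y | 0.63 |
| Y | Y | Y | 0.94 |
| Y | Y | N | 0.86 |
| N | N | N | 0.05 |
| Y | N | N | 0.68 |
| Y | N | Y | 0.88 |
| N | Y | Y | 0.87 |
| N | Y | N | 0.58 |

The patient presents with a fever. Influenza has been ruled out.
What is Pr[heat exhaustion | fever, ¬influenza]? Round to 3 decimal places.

Pr[heat exhaustion | fever, ¬influenza] ≈ 0.803

Numerator (weight on configurations with heat exhaustion): 0.170520 + 0.005220 = 0.175740
Normalizer over all consistent configurations: 0.05×0.7×0.98 + 0.63×0.7×0.02 + 0.58×0.3×0.98 + 0.87×0.3×0.02 = 0.218860
P(heat exhaustion | fever, ¬influenza) = 0.175740/0.218860 ≈ 0.803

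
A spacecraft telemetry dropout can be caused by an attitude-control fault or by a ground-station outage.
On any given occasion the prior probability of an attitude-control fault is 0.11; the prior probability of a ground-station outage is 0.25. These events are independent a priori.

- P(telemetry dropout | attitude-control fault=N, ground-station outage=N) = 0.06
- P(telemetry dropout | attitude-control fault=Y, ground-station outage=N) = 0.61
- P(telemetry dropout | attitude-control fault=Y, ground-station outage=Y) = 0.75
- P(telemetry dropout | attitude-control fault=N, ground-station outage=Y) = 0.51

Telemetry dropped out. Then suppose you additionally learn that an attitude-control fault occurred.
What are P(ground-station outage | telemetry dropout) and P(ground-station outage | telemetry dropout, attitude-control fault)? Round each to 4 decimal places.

P(ground-station outage | telemetry dropout) ≈ 0.5974; P(ground-station outage | telemetry dropout, attitude-control fault) ≈ 0.2907

P(telemetry dropout) = 0.06*0.89*0.75 + 0.51*0.89*0.25 + 0.61*0.11*0.75 + 0.75*0.11*0.25 = 0.040050 + 0.113475 + 0.050325 + 0.020625 = 0.224475
The ground-station outage-present share is 0.113475 + 0.020625 = 0.134100.
P(ground-station outage | telemetry dropout) = 0.134100 / 0.224475 ≈ 0.5974

Now also conditioning on attitude-control fault=true:
P(telemetry dropout | attitude-control fault) = 0.61·0.75 + 0.75·0.25 = 0.457500 + 0.187500 = 0.645000
Restricting to configurations with ground-station outage present: 0.75·0.25 = 0.187500.
So P(ground-station outage | telemetry dropout, attitude-control fault) = 0.187500/0.645000 ≈ 0.2907.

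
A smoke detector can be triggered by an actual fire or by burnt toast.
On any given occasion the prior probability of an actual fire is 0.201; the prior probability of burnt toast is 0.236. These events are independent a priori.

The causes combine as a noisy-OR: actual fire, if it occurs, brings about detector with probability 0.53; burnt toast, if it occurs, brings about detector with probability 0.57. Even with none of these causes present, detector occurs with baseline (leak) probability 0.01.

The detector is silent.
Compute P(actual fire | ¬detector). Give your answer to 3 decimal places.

P(actual fire | ¬detector) ≈ 0.106

Under noisy-OR, P(detector | causes) = 1 − (1−0.01)·∏(1−qᵢ) over the active causes.
For the numerator, keep only actual fire=true terms: 0.071453 + 0.009491 = 0.080944
The normalizing constant is 0.99×0.799×0.764 + 0.4257×0.799×0.236 + 0.4653×0.201×0.764 + 0.200079×0.201×0.236 = 0.765548
Posterior = 0.080944 / 0.765548 ≈ 0.106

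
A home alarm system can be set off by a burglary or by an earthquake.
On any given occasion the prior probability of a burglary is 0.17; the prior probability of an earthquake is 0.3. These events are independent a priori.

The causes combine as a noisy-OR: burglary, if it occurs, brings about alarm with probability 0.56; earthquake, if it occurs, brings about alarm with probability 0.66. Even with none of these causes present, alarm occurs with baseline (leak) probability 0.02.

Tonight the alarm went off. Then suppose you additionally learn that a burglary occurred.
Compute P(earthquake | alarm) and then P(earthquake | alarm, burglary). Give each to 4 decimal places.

P(earthquake | alarm) ≈ 0.7255; P(earthquake | alarm, burglary) ≈ 0.3914

Under noisy-OR, P(alarm | causes) = 1 − (1−0.02)·∏(1−qᵢ) over the active causes.
Sum P(alarm|·) weighted by the priors over the 4 (burglary, earthquake) configurations:
  P(alarm) = 0.02×0.83×0.7 + 0.6668×0.83×0.3 + 0.5688×0.17×0.7 + 0.853392×0.17×0.3
        = 0.011620 + 0.166033 + 0.067687 + 0.043523 = 0.288863
Configurations with earthquake contribute 0.209556, so
  P(earthquake | alarm) = 0.209556 / 0.288863 ≈ 0.7255

Now condition on the additional information:
Weight on earthquake=true, given the evidence: 0.853392×0.3 = 0.256018
Normalizer over all consistent configurations: 0.5688×0.7 + 0.853392×0.3 = 0.654178
Posterior = 0.256018 / 0.654178 ≈ 0.3914
This is intercausal reasoning (explaining away): once burglary accounts for the alarm, earthquake becomes less likely.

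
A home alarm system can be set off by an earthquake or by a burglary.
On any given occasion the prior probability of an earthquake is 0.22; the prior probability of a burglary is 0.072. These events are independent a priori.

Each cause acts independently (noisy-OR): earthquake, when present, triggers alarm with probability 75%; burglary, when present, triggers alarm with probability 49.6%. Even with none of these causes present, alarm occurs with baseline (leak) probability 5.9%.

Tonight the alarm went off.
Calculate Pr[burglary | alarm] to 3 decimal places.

Pr[burglary | alarm] ≈ 0.179

Under noisy-OR, P(alarm | causes) = 1 − (1−0.059)·∏(1−qᵢ) over the active causes.
Weight on burglary=true, given the evidence: 0.029525 + 0.013962 = 0.043487
The normalizing constant is 0.059×0.78×0.928 + 0.525736×0.78×0.072 + 0.76475×0.22×0.928 + 0.881434×0.22×0.072 = 0.242325
P(burglary | alarm) = 0.043487/0.242325 ≈ 0.179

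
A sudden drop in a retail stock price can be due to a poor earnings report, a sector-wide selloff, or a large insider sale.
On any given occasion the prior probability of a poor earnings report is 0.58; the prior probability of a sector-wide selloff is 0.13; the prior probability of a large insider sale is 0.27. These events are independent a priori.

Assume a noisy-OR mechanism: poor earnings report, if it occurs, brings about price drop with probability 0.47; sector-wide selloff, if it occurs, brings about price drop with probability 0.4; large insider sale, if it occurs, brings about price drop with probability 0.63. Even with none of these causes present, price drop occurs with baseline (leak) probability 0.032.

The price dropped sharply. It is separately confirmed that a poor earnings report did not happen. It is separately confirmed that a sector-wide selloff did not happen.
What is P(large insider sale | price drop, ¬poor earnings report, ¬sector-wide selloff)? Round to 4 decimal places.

Under noisy-OR, P(price drop | causes) = 1 − (1−0.032)·∏(1−qᵢ) over the active causes.
P(price drop | ¬poor earnings report, ¬sector-wide selloff) = 0.032×0.73 + 0.64184×0.27 = 0.023360 + 0.173297 = 0.196657
The large insider sale-present share is 0.64184×0.27 = 0.173297.
Hence the posterior is 0.173297/0.196657 ≈ 0.8812.

P(large insider sale | price drop, ¬poor earnings report, ¬sector-wide selloff) ≈ 0.8812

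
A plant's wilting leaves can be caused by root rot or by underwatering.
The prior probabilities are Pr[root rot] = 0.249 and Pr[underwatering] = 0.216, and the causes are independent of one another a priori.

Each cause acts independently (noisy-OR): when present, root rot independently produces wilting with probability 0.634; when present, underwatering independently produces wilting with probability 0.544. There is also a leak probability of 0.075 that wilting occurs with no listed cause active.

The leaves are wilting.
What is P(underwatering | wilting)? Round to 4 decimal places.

P(underwatering | wilting) ≈ 0.4456

Under noisy-OR, P(wilting | causes) = 1 − (1−0.075)·∏(1−qᵢ) over the active causes.
Sum P(wilting|·) weighted by the priors over the 4 (root rot, underwatering) configurations:
  P(wilting) = 0.075·0.751·0.784 + 0.5782·0.751·0.216 + 0.66145·0.249·0.784 + 0.845621·0.249·0.216
        = 0.044159 + 0.093793 + 0.129126 + 0.045481 = 0.312559
The terms with underwatering present sum to 0.139274, so
  P(underwatering | wilting) = 0.139274 / 0.312559 ≈ 0.4456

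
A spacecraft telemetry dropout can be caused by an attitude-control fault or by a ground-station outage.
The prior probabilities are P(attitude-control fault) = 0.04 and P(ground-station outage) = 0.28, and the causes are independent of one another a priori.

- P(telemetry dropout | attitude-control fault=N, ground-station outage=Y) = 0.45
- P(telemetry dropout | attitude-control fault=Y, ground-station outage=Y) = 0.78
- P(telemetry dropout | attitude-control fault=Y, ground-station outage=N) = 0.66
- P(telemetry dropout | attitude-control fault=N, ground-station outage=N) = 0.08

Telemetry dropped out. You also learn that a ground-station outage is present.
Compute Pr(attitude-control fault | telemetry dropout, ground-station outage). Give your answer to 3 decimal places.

For the numerator, keep only attitude-control fault=true terms: 0.78*0.04 = 0.031200
Denominator P(telemetry dropout | ground-station outage): 0.45*0.96 + 0.78*0.04 = 0.463200
P(attitude-control fault | telemetry dropout, ground-station outage) = 0.031200/0.463200 ≈ 0.067

Pr(attitude-control fault | telemetry dropout, ground-station outage) ≈ 0.067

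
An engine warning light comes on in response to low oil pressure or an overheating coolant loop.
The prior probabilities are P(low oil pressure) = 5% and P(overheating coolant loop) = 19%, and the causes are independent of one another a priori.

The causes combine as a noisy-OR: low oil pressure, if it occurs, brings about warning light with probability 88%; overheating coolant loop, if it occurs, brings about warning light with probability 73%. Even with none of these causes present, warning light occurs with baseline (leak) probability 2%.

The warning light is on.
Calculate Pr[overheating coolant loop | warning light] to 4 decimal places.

Pr[overheating coolant loop | warning light] ≈ 0.7352

Under noisy-OR, P(warning light | causes) = 1 − (1−0.02)·∏(1−qᵢ) over the active causes.
Numerator (weight on configurations with overheating coolant loop): 0.132740 + 0.009198 = 0.141938
The normalizing constant is 0.02*0.95*0.81 + 0.7354*0.95*0.19 + 0.8824*0.05*0.81 + 0.968248*0.05*0.19 = 0.193065
Posterior = 0.141938 / 0.193065 ≈ 0.7352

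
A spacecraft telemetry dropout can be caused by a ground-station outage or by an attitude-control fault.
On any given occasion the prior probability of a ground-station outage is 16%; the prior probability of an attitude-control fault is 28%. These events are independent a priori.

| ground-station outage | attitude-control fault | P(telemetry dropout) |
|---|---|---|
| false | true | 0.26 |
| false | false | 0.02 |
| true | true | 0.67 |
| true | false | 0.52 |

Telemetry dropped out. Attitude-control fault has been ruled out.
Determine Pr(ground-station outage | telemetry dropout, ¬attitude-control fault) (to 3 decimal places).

For the numerator, keep only ground-station outage=true terms: 0.52×0.16 = 0.083200
Normalizer over all consistent configurations: 0.02×0.84 + 0.52×0.16 = 0.100000
Posterior = 0.083200 / 0.100000 ≈ 0.832

Pr(ground-station outage | telemetry dropout, ¬attitude-control fault) ≈ 0.832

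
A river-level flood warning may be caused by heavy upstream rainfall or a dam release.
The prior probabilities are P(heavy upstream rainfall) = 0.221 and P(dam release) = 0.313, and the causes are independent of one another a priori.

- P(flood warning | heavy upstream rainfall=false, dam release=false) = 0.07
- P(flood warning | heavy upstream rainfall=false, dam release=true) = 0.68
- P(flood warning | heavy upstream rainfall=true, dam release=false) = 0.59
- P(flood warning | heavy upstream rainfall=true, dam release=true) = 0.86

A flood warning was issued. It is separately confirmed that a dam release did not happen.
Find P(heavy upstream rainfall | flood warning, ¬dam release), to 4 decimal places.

P(flood warning | ¬dam release) = 0.07×0.779 + 0.59×0.221 = 0.054530 + 0.130390 = 0.184920
Of this, 0.130390 comes from 0.59×0.221 (the heavy upstream rainfall=true cases).
Hence the posterior is 0.130390/0.184920 ≈ 0.7051.

P(heavy upstream rainfall | flood warning, ¬dam release) ≈ 0.7051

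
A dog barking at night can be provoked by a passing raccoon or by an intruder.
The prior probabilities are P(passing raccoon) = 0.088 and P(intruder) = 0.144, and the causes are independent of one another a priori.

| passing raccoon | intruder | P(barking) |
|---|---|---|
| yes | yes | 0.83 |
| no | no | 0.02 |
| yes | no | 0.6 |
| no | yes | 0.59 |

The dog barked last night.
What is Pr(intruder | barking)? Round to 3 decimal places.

Numerator (weight on configurations with intruder): 0.077484 + 0.010518 = 0.088002
Normalizer over all consistent configurations: 0.02×0.912×0.856 + 0.59×0.912×0.144 + 0.6×0.088×0.856 + 0.83×0.088×0.144 = 0.148812
P(intruder | barking) = 0.088002/0.148812 ≈ 0.591

Pr(intruder | barking) ≈ 0.591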